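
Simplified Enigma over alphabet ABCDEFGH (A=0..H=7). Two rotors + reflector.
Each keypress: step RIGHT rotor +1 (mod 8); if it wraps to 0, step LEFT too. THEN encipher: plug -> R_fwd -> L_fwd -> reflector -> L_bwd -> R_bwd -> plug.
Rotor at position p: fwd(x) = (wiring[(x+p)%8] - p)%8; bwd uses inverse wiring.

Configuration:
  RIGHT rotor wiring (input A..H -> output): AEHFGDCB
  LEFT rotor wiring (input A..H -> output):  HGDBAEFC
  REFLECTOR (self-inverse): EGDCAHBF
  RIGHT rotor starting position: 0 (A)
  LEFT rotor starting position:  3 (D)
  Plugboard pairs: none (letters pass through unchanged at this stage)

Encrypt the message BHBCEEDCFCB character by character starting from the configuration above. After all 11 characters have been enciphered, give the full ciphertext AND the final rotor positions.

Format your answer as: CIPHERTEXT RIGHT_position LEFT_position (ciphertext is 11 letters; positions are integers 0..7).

Answer: AEEGBAAEGAA 3 4

Derivation:
Char 1 ('B'): step: R->1, L=3; B->plug->B->R->G->L->D->refl->C->L'->D->R'->A->plug->A
Char 2 ('H'): step: R->2, L=3; H->plug->H->R->C->L->B->refl->G->L'->A->R'->E->plug->E
Char 3 ('B'): step: R->3, L=3; B->plug->B->R->D->L->C->refl->D->L'->G->R'->E->plug->E
Char 4 ('C'): step: R->4, L=3; C->plug->C->R->G->L->D->refl->C->L'->D->R'->G->plug->G
Char 5 ('E'): step: R->5, L=3; E->plug->E->R->H->L->A->refl->E->L'->F->R'->B->plug->B
Char 6 ('E'): step: R->6, L=3; E->plug->E->R->B->L->F->refl->H->L'->E->R'->A->plug->A
Char 7 ('D'): step: R->7, L=3; D->plug->D->R->A->L->G->refl->B->L'->C->R'->A->plug->A
Char 8 ('C'): step: R->0, L->4 (L advanced); C->plug->C->R->H->L->F->refl->H->L'->G->R'->E->plug->E
Char 9 ('F'): step: R->1, L=4; F->plug->F->R->B->L->A->refl->E->L'->A->R'->G->plug->G
Char 10 ('C'): step: R->2, L=4; C->plug->C->R->E->L->D->refl->C->L'->F->R'->A->plug->A
Char 11 ('B'): step: R->3, L=4; B->plug->B->R->D->L->G->refl->B->L'->C->R'->A->plug->A
Final: ciphertext=AEEGBAAEGAA, RIGHT=3, LEFT=4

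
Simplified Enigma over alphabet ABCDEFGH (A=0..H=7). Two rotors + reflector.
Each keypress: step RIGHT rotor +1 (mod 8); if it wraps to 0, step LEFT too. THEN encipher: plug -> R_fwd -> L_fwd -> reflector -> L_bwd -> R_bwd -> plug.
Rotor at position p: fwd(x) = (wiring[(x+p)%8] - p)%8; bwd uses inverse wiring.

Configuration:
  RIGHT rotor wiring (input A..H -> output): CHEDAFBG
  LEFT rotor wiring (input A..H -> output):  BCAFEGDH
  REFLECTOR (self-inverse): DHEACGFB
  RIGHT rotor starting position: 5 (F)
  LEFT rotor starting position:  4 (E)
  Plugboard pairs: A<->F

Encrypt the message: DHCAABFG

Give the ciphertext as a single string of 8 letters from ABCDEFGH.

Char 1 ('D'): step: R->6, L=4; D->plug->D->R->B->L->C->refl->E->L'->G->R'->E->plug->E
Char 2 ('H'): step: R->7, L=4; H->plug->H->R->C->L->H->refl->B->L'->H->R'->A->plug->F
Char 3 ('C'): step: R->0, L->5 (L advanced); C->plug->C->R->E->L->F->refl->G->L'->B->R'->G->plug->G
Char 4 ('A'): step: R->1, L=5; A->plug->F->R->A->L->B->refl->H->L'->H->R'->D->plug->D
Char 5 ('A'): step: R->2, L=5; A->plug->F->R->E->L->F->refl->G->L'->B->R'->B->plug->B
Char 6 ('B'): step: R->3, L=5; B->plug->B->R->F->L->D->refl->A->L'->G->R'->D->plug->D
Char 7 ('F'): step: R->4, L=5; F->plug->A->R->E->L->F->refl->G->L'->B->R'->B->plug->B
Char 8 ('G'): step: R->5, L=5; G->plug->G->R->G->L->A->refl->D->L'->F->R'->D->plug->D

Answer: EFGDBDBD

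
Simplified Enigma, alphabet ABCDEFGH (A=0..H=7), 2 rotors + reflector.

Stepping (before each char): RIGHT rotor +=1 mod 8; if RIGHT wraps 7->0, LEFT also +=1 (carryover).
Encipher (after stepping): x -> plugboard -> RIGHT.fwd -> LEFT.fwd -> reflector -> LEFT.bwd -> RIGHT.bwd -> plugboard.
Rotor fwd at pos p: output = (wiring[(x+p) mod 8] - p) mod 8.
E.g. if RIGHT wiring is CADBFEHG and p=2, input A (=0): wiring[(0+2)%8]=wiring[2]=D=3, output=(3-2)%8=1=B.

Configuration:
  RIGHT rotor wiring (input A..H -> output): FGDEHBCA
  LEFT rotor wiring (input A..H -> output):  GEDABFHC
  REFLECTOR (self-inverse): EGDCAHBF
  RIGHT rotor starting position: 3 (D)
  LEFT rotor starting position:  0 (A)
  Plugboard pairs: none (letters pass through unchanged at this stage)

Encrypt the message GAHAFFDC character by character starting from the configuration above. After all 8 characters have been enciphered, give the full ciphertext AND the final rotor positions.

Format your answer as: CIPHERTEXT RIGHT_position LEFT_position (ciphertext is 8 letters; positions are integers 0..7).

Answer: FDGHHEBE 3 1

Derivation:
Char 1 ('G'): step: R->4, L=0; G->plug->G->R->H->L->C->refl->D->L'->C->R'->F->plug->F
Char 2 ('A'): step: R->5, L=0; A->plug->A->R->E->L->B->refl->G->L'->A->R'->D->plug->D
Char 3 ('H'): step: R->6, L=0; H->plug->H->R->D->L->A->refl->E->L'->B->R'->G->plug->G
Char 4 ('A'): step: R->7, L=0; A->plug->A->R->B->L->E->refl->A->L'->D->R'->H->plug->H
Char 5 ('F'): step: R->0, L->1 (L advanced); F->plug->F->R->B->L->C->refl->D->L'->A->R'->H->plug->H
Char 6 ('F'): step: R->1, L=1; F->plug->F->R->B->L->C->refl->D->L'->A->R'->E->plug->E
Char 7 ('D'): step: R->2, L=1; D->plug->D->R->H->L->F->refl->H->L'->C->R'->B->plug->B
Char 8 ('C'): step: R->3, L=1; C->plug->C->R->G->L->B->refl->G->L'->F->R'->E->plug->E
Final: ciphertext=FDGHHEBE, RIGHT=3, LEFT=1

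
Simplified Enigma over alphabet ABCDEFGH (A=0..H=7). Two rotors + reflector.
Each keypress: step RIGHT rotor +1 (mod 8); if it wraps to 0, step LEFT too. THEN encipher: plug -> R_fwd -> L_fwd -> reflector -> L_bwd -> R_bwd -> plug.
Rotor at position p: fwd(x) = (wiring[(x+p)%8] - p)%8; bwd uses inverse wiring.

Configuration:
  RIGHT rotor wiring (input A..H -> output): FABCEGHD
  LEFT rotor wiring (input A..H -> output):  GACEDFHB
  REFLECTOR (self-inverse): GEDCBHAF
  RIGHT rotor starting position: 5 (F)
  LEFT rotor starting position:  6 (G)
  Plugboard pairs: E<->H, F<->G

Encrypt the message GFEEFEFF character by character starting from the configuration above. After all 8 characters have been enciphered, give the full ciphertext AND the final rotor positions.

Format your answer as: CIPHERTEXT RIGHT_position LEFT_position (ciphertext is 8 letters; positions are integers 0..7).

Char 1 ('G'): step: R->6, L=6; G->plug->F->R->E->L->E->refl->B->L'->A->R'->H->plug->E
Char 2 ('F'): step: R->7, L=6; F->plug->G->R->H->L->H->refl->F->L'->G->R'->B->plug->B
Char 3 ('E'): step: R->0, L->7 (L advanced); E->plug->H->R->D->L->D->refl->C->L'->A->R'->B->plug->B
Char 4 ('E'): step: R->1, L=7; E->plug->H->R->E->L->F->refl->H->L'->B->R'->C->plug->C
Char 5 ('F'): step: R->2, L=7; F->plug->G->R->D->L->D->refl->C->L'->A->R'->B->plug->B
Char 6 ('E'): step: R->3, L=7; E->plug->H->R->G->L->G->refl->A->L'->H->R'->A->plug->A
Char 7 ('F'): step: R->4, L=7; F->plug->G->R->F->L->E->refl->B->L'->C->R'->B->plug->B
Char 8 ('F'): step: R->5, L=7; F->plug->G->R->F->L->E->refl->B->L'->C->R'->B->plug->B
Final: ciphertext=EBBCBABB, RIGHT=5, LEFT=7

Answer: EBBCBABB 5 7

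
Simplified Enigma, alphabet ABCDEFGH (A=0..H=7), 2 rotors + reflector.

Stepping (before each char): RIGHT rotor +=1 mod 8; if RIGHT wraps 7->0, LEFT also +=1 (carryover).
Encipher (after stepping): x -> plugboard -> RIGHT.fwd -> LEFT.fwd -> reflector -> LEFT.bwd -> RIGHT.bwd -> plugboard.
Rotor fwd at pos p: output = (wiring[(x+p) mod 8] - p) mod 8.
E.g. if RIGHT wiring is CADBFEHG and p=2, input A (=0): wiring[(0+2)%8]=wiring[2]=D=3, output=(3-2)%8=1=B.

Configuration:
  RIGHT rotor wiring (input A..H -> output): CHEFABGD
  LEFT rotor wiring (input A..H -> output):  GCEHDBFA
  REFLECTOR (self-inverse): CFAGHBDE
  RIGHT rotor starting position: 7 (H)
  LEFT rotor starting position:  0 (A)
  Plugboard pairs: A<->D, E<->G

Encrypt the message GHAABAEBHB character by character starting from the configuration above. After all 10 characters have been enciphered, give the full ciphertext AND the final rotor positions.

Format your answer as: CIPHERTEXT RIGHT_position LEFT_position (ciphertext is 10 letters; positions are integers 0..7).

Char 1 ('G'): step: R->0, L->1 (L advanced); G->plug->E->R->A->L->B->refl->F->L'->H->R'->B->plug->B
Char 2 ('H'): step: R->1, L=1; H->plug->H->R->B->L->D->refl->G->L'->C->R'->G->plug->E
Char 3 ('A'): step: R->2, L=1; A->plug->D->R->H->L->F->refl->B->L'->A->R'->G->plug->E
Char 4 ('A'): step: R->3, L=1; A->plug->D->R->D->L->C->refl->A->L'->E->R'->G->plug->E
Char 5 ('B'): step: R->4, L=1; B->plug->B->R->F->L->E->refl->H->L'->G->R'->E->plug->G
Char 6 ('A'): step: R->5, L=1; A->plug->D->R->F->L->E->refl->H->L'->G->R'->C->plug->C
Char 7 ('E'): step: R->6, L=1; E->plug->G->R->C->L->G->refl->D->L'->B->R'->D->plug->A
Char 8 ('B'): step: R->7, L=1; B->plug->B->R->D->L->C->refl->A->L'->E->R'->A->plug->D
Char 9 ('H'): step: R->0, L->2 (L advanced); H->plug->H->R->D->L->H->refl->E->L'->G->R'->G->plug->E
Char 10 ('B'): step: R->1, L=2; B->plug->B->R->D->L->H->refl->E->L'->G->R'->A->plug->D
Final: ciphertext=BEEEGCADED, RIGHT=1, LEFT=2

Answer: BEEEGCADED 1 2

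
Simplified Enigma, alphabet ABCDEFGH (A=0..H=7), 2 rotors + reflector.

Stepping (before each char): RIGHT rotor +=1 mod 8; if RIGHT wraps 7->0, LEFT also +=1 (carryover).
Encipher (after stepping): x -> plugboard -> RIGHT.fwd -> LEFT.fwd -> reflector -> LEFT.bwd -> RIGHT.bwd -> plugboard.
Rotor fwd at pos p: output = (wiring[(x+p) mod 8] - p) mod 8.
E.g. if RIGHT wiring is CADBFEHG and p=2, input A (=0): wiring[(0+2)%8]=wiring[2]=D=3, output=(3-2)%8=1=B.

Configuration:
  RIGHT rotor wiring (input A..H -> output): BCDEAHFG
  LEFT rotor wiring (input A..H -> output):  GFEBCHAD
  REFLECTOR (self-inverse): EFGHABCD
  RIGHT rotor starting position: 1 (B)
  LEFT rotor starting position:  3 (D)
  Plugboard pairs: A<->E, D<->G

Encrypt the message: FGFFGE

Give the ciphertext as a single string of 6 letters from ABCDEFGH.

Char 1 ('F'): step: R->2, L=3; F->plug->F->R->E->L->A->refl->E->L'->C->R'->B->plug->B
Char 2 ('G'): step: R->3, L=3; G->plug->D->R->C->L->E->refl->A->L'->E->R'->C->plug->C
Char 3 ('F'): step: R->4, L=3; F->plug->F->R->G->L->C->refl->G->L'->A->R'->H->plug->H
Char 4 ('F'): step: R->5, L=3; F->plug->F->R->G->L->C->refl->G->L'->A->R'->B->plug->B
Char 5 ('G'): step: R->6, L=3; G->plug->D->R->E->L->A->refl->E->L'->C->R'->G->plug->D
Char 6 ('E'): step: R->7, L=3; E->plug->A->R->H->L->B->refl->F->L'->D->R'->C->plug->C

Answer: BCHBDC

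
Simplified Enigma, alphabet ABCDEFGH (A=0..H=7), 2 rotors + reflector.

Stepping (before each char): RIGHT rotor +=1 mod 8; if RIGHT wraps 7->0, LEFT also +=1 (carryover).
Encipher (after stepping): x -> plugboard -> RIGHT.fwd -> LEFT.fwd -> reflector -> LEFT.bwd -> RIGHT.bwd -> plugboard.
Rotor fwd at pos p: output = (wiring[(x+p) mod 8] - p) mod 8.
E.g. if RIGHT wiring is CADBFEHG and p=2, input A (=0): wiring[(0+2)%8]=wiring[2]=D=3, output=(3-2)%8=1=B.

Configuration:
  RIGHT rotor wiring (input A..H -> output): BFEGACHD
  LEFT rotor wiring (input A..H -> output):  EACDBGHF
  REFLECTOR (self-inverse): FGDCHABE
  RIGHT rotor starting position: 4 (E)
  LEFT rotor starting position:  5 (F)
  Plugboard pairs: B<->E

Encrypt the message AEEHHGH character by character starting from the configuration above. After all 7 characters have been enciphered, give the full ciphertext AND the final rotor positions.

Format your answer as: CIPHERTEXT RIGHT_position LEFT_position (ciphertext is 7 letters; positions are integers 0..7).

Answer: EGDDGBD 3 6

Derivation:
Char 1 ('A'): step: R->5, L=5; A->plug->A->R->F->L->F->refl->A->L'->C->R'->B->plug->E
Char 2 ('E'): step: R->6, L=5; E->plug->B->R->F->L->F->refl->A->L'->C->R'->G->plug->G
Char 3 ('E'): step: R->7, L=5; E->plug->B->R->C->L->A->refl->F->L'->F->R'->D->plug->D
Char 4 ('H'): step: R->0, L->6 (L advanced); H->plug->H->R->D->L->C->refl->D->L'->G->R'->D->plug->D
Char 5 ('H'): step: R->1, L=6; H->plug->H->R->A->L->B->refl->G->L'->C->R'->G->plug->G
Char 6 ('G'): step: R->2, L=6; G->plug->G->R->H->L->A->refl->F->L'->F->R'->E->plug->B
Char 7 ('H'): step: R->3, L=6; H->plug->H->R->B->L->H->refl->E->L'->E->R'->D->plug->D
Final: ciphertext=EGDDGBD, RIGHT=3, LEFT=6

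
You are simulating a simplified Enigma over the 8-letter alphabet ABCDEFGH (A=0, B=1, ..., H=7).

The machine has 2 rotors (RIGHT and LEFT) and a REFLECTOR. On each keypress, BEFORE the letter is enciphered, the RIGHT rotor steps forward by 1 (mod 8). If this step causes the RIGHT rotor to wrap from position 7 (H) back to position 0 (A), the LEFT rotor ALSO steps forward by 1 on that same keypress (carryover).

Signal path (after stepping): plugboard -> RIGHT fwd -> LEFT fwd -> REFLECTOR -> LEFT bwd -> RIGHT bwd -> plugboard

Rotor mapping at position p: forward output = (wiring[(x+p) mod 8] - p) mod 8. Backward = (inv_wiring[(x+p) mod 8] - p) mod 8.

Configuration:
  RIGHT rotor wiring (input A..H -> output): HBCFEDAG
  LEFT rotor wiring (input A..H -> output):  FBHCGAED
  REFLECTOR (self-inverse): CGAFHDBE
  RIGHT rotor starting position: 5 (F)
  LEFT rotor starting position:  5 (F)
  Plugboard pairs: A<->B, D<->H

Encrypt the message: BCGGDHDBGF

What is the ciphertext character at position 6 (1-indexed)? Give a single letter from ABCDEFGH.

Char 1 ('B'): step: R->6, L=5; B->plug->A->R->C->L->G->refl->B->L'->H->R'->F->plug->F
Char 2 ('C'): step: R->7, L=5; C->plug->C->R->C->L->G->refl->B->L'->H->R'->A->plug->B
Char 3 ('G'): step: R->0, L->6 (L advanced); G->plug->G->R->A->L->G->refl->B->L'->E->R'->E->plug->E
Char 4 ('G'): step: R->1, L=6; G->plug->G->R->F->L->E->refl->H->L'->C->R'->E->plug->E
Char 5 ('D'): step: R->2, L=6; D->plug->H->R->H->L->C->refl->A->L'->G->R'->E->plug->E
Char 6 ('H'): step: R->3, L=6; H->plug->D->R->F->L->E->refl->H->L'->C->R'->A->plug->B

B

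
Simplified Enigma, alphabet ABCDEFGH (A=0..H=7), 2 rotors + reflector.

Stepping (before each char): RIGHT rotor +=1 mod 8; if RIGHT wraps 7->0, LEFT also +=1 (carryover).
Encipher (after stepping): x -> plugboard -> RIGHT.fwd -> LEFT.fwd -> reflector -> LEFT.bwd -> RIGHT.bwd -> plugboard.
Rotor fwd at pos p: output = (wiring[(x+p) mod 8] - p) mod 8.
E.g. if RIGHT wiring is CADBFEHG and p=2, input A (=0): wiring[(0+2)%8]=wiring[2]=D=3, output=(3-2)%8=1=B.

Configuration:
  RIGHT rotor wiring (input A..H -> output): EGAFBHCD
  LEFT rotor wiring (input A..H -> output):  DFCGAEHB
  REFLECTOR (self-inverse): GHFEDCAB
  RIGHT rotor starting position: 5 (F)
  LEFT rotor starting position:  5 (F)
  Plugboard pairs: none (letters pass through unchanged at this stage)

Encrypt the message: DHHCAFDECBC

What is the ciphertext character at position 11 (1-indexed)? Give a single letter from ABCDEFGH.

Char 1 ('D'): step: R->6, L=5; D->plug->D->R->A->L->H->refl->B->L'->G->R'->C->plug->C
Char 2 ('H'): step: R->7, L=5; H->plug->H->R->D->L->G->refl->A->L'->E->R'->A->plug->A
Char 3 ('H'): step: R->0, L->6 (L advanced); H->plug->H->R->D->L->H->refl->B->L'->A->R'->C->plug->C
Char 4 ('C'): step: R->1, L=6; C->plug->C->R->E->L->E->refl->D->L'->B->R'->F->plug->F
Char 5 ('A'): step: R->2, L=6; A->plug->A->R->G->L->C->refl->F->L'->C->R'->G->plug->G
Char 6 ('F'): step: R->3, L=6; F->plug->F->R->B->L->D->refl->E->L'->E->R'->C->plug->C
Char 7 ('D'): step: R->4, L=6; D->plug->D->R->H->L->G->refl->A->L'->F->R'->A->plug->A
Char 8 ('E'): step: R->5, L=6; E->plug->E->R->B->L->D->refl->E->L'->E->R'->H->plug->H
Char 9 ('C'): step: R->6, L=6; C->plug->C->R->G->L->C->refl->F->L'->C->R'->E->plug->E
Char 10 ('B'): step: R->7, L=6; B->plug->B->R->F->L->A->refl->G->L'->H->R'->C->plug->C
Char 11 ('C'): step: R->0, L->7 (L advanced); C->plug->C->R->A->L->C->refl->F->L'->G->R'->B->plug->B

B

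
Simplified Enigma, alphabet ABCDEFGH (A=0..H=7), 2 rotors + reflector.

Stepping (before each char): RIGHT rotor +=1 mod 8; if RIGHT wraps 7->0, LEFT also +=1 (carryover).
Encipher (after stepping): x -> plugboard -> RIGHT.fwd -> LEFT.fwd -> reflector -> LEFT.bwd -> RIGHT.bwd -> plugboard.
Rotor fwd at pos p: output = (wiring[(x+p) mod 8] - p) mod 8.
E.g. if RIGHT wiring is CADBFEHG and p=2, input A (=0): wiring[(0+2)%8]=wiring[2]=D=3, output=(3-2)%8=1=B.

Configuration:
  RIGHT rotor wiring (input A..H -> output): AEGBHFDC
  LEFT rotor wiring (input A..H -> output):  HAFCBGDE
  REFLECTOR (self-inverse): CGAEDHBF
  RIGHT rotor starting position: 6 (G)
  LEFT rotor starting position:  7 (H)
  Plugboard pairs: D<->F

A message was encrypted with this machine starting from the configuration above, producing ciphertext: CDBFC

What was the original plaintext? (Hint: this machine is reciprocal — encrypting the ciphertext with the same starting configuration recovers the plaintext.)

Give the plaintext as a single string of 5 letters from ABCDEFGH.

Answer: BBEEF

Derivation:
Char 1 ('C'): step: R->7, L=7; C->plug->C->R->F->L->C->refl->A->L'->B->R'->B->plug->B
Char 2 ('D'): step: R->0, L->0 (L advanced); D->plug->F->R->F->L->G->refl->B->L'->E->R'->B->plug->B
Char 3 ('B'): step: R->1, L=0; B->plug->B->R->F->L->G->refl->B->L'->E->R'->E->plug->E
Char 4 ('F'): step: R->2, L=0; F->plug->D->R->D->L->C->refl->A->L'->B->R'->E->plug->E
Char 5 ('C'): step: R->3, L=0; C->plug->C->R->C->L->F->refl->H->L'->A->R'->D->plug->F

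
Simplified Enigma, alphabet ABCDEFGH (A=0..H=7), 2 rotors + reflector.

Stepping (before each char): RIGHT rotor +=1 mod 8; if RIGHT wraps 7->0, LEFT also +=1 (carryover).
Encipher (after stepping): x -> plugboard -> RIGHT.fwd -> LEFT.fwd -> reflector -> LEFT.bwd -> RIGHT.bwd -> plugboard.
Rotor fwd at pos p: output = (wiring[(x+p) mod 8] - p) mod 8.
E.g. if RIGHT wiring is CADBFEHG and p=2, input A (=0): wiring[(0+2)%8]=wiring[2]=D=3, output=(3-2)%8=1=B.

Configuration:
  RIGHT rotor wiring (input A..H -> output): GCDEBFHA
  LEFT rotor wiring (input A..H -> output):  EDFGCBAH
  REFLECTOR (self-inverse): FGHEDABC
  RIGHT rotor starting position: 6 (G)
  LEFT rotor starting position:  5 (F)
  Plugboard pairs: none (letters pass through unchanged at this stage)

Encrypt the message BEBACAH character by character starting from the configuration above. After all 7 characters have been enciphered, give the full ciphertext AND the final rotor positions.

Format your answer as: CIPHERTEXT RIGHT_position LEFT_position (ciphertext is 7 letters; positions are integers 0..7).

Char 1 ('B'): step: R->7, L=5; B->plug->B->R->H->L->F->refl->A->L'->F->R'->E->plug->E
Char 2 ('E'): step: R->0, L->6 (L advanced); E->plug->E->R->B->L->B->refl->G->L'->C->R'->B->plug->B
Char 3 ('B'): step: R->1, L=6; B->plug->B->R->C->L->G->refl->B->L'->B->R'->A->plug->A
Char 4 ('A'): step: R->2, L=6; A->plug->A->R->B->L->B->refl->G->L'->C->R'->B->plug->B
Char 5 ('C'): step: R->3, L=6; C->plug->C->R->C->L->G->refl->B->L'->B->R'->A->plug->A
Char 6 ('A'): step: R->4, L=6; A->plug->A->R->F->L->A->refl->F->L'->D->R'->C->plug->C
Char 7 ('H'): step: R->5, L=6; H->plug->H->R->E->L->H->refl->C->L'->A->R'->A->plug->A
Final: ciphertext=EBABACA, RIGHT=5, LEFT=6

Answer: EBABACA 5 6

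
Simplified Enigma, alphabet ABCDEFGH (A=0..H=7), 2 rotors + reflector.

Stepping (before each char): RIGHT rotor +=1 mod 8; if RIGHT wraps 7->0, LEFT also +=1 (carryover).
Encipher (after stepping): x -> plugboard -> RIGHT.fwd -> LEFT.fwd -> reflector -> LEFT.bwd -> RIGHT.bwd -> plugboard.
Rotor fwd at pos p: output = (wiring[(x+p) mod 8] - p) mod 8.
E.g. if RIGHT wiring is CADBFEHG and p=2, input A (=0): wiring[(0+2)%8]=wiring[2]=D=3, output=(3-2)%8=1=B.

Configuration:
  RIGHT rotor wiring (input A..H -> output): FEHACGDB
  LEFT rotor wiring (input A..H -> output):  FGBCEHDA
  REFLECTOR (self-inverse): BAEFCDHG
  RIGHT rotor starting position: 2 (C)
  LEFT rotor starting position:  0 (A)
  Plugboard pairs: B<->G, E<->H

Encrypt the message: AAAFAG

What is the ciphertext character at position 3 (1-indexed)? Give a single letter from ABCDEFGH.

Char 1 ('A'): step: R->3, L=0; A->plug->A->R->F->L->H->refl->G->L'->B->R'->G->plug->B
Char 2 ('A'): step: R->4, L=0; A->plug->A->R->G->L->D->refl->F->L'->A->R'->F->plug->F
Char 3 ('A'): step: R->5, L=0; A->plug->A->R->B->L->G->refl->H->L'->F->R'->H->plug->E

E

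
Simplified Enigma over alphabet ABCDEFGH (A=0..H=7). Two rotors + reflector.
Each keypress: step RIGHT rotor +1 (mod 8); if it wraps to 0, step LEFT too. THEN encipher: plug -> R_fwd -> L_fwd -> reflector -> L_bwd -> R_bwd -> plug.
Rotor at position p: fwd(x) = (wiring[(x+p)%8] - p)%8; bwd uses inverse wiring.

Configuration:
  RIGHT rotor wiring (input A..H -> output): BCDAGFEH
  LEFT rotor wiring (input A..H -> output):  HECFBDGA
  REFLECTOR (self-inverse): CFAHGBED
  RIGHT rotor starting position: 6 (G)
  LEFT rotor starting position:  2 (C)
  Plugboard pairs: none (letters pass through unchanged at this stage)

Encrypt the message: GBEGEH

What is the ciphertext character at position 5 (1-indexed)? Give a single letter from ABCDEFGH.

Char 1 ('G'): step: R->7, L=2; G->plug->G->R->G->L->F->refl->B->L'->D->R'->C->plug->C
Char 2 ('B'): step: R->0, L->3 (L advanced); B->plug->B->R->C->L->A->refl->C->L'->A->R'->D->plug->D
Char 3 ('E'): step: R->1, L=3; E->plug->E->R->E->L->F->refl->B->L'->G->R'->G->plug->G
Char 4 ('G'): step: R->2, L=3; G->plug->G->R->H->L->H->refl->D->L'->D->R'->D->plug->D
Char 5 ('E'): step: R->3, L=3; E->plug->E->R->E->L->F->refl->B->L'->G->R'->F->plug->F

F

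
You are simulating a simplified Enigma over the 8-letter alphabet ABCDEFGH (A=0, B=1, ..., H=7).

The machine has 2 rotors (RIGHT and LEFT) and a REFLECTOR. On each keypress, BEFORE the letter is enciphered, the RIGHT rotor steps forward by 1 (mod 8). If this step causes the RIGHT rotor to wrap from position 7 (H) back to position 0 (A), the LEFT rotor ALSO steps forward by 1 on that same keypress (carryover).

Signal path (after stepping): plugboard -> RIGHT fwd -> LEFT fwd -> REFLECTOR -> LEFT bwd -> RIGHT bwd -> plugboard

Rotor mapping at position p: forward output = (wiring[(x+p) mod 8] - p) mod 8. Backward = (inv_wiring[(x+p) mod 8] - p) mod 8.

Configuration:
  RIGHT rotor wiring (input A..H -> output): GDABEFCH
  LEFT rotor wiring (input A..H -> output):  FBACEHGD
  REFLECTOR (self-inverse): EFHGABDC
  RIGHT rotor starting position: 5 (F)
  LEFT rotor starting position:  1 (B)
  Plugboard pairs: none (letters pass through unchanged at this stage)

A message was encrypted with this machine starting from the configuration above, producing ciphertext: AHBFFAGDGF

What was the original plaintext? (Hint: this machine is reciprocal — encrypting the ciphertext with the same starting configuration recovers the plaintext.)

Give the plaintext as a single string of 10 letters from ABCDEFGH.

Char 1 ('A'): step: R->6, L=1; A->plug->A->R->E->L->G->refl->D->L'->D->R'->F->plug->F
Char 2 ('H'): step: R->7, L=1; H->plug->H->R->D->L->D->refl->G->L'->E->R'->C->plug->C
Char 3 ('B'): step: R->0, L->2 (L advanced); B->plug->B->R->D->L->F->refl->B->L'->F->R'->F->plug->F
Char 4 ('F'): step: R->1, L=2; F->plug->F->R->B->L->A->refl->E->L'->E->R'->E->plug->E
Char 5 ('F'): step: R->2, L=2; F->plug->F->R->F->L->B->refl->F->L'->D->R'->D->plug->D
Char 6 ('A'): step: R->3, L=2; A->plug->A->R->G->L->D->refl->G->L'->A->R'->G->plug->G
Char 7 ('G'): step: R->4, L=2; G->plug->G->R->E->L->E->refl->A->L'->B->R'->B->plug->B
Char 8 ('D'): step: R->5, L=2; D->plug->D->R->B->L->A->refl->E->L'->E->R'->G->plug->G
Char 9 ('G'): step: R->6, L=2; G->plug->G->R->G->L->D->refl->G->L'->A->R'->C->plug->C
Char 10 ('F'): step: R->7, L=2; F->plug->F->R->F->L->B->refl->F->L'->D->R'->H->plug->H

Answer: FCFEDGBGCH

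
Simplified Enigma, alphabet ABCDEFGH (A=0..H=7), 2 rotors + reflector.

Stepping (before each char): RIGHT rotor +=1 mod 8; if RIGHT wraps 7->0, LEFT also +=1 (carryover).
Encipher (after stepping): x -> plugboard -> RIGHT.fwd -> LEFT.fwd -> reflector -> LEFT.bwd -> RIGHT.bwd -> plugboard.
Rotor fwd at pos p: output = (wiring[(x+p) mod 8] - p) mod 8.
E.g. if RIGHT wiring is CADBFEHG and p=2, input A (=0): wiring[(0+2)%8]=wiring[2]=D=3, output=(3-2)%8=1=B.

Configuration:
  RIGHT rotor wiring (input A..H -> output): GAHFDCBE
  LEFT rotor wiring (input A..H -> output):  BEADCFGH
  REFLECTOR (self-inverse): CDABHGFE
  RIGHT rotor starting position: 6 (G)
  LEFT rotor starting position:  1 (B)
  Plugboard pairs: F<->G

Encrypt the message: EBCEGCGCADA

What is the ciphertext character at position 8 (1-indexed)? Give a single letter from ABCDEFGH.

Char 1 ('E'): step: R->7, L=1; E->plug->E->R->G->L->G->refl->F->L'->F->R'->A->plug->A
Char 2 ('B'): step: R->0, L->2 (L advanced); B->plug->B->R->A->L->G->refl->F->L'->F->R'->D->plug->D
Char 3 ('C'): step: R->1, L=2; C->plug->C->R->E->L->E->refl->H->L'->G->R'->B->plug->B
Char 4 ('E'): step: R->2, L=2; E->plug->E->R->H->L->C->refl->A->L'->C->R'->F->plug->G
Char 5 ('G'): step: R->3, L=2; G->plug->F->R->D->L->D->refl->B->L'->B->R'->E->plug->E
Char 6 ('C'): step: R->4, L=2; C->plug->C->R->F->L->F->refl->G->L'->A->R'->D->plug->D
Char 7 ('G'): step: R->5, L=2; G->plug->F->R->C->L->A->refl->C->L'->H->R'->C->plug->C
Char 8 ('C'): step: R->6, L=2; C->plug->C->R->A->L->G->refl->F->L'->F->R'->G->plug->F

F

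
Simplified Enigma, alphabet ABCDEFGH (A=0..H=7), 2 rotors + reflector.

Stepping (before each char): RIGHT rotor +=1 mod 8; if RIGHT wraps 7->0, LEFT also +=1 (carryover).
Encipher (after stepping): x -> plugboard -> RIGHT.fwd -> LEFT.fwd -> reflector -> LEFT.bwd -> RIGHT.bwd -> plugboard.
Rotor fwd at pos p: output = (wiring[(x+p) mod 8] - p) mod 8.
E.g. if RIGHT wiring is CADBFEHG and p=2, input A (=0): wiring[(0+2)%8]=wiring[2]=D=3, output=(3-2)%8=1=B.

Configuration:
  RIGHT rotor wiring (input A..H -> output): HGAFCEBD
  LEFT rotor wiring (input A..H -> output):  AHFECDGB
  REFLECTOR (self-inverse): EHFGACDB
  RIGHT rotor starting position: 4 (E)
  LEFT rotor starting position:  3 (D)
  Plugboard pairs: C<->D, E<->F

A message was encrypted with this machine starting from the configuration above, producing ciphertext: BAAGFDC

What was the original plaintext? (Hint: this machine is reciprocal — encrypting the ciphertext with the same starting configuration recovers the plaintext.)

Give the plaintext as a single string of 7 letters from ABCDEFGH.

Answer: EGEBGGD

Derivation:
Char 1 ('B'): step: R->5, L=3; B->plug->B->R->E->L->G->refl->D->L'->D->R'->F->plug->E
Char 2 ('A'): step: R->6, L=3; A->plug->A->R->D->L->D->refl->G->L'->E->R'->G->plug->G
Char 3 ('A'): step: R->7, L=3; A->plug->A->R->E->L->G->refl->D->L'->D->R'->F->plug->E
Char 4 ('G'): step: R->0, L->4 (L advanced); G->plug->G->R->B->L->H->refl->B->L'->G->R'->B->plug->B
Char 5 ('F'): step: R->1, L=4; F->plug->E->R->D->L->F->refl->C->L'->C->R'->G->plug->G
Char 6 ('D'): step: R->2, L=4; D->plug->C->R->A->L->G->refl->D->L'->F->R'->G->plug->G
Char 7 ('C'): step: R->3, L=4; C->plug->D->R->G->L->B->refl->H->L'->B->R'->C->plug->D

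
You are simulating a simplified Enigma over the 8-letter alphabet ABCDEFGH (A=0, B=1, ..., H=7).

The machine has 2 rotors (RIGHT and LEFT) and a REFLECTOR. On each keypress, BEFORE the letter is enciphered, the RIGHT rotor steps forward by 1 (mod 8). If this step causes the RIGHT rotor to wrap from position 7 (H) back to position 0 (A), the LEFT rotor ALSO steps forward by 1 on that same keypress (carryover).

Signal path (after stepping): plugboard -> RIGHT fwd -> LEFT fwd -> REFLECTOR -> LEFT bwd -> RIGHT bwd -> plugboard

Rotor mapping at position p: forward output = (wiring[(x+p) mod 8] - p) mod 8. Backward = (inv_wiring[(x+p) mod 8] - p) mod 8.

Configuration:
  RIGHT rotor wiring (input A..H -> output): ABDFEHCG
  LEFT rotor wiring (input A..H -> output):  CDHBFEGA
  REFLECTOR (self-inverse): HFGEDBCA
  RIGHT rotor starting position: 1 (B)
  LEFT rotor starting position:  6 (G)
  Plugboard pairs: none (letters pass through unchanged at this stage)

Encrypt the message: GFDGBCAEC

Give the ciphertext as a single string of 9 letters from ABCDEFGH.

Char 1 ('G'): step: R->2, L=6; G->plug->G->R->G->L->H->refl->A->L'->A->R'->E->plug->E
Char 2 ('F'): step: R->3, L=6; F->plug->F->R->F->L->D->refl->E->L'->C->R'->A->plug->A
Char 3 ('D'): step: R->4, L=6; D->plug->D->R->C->L->E->refl->D->L'->F->R'->F->plug->F
Char 4 ('G'): step: R->5, L=6; G->plug->G->R->A->L->A->refl->H->L'->G->R'->F->plug->F
Char 5 ('B'): step: R->6, L=6; B->plug->B->R->A->L->A->refl->H->L'->G->R'->G->plug->G
Char 6 ('C'): step: R->7, L=6; C->plug->C->R->C->L->E->refl->D->L'->F->R'->F->plug->F
Char 7 ('A'): step: R->0, L->7 (L advanced); A->plug->A->R->A->L->B->refl->F->L'->G->R'->H->plug->H
Char 8 ('E'): step: R->1, L=7; E->plug->E->R->G->L->F->refl->B->L'->A->R'->A->plug->A
Char 9 ('C'): step: R->2, L=7; C->plug->C->R->C->L->E->refl->D->L'->B->R'->A->plug->A

Answer: EAFFGFHAA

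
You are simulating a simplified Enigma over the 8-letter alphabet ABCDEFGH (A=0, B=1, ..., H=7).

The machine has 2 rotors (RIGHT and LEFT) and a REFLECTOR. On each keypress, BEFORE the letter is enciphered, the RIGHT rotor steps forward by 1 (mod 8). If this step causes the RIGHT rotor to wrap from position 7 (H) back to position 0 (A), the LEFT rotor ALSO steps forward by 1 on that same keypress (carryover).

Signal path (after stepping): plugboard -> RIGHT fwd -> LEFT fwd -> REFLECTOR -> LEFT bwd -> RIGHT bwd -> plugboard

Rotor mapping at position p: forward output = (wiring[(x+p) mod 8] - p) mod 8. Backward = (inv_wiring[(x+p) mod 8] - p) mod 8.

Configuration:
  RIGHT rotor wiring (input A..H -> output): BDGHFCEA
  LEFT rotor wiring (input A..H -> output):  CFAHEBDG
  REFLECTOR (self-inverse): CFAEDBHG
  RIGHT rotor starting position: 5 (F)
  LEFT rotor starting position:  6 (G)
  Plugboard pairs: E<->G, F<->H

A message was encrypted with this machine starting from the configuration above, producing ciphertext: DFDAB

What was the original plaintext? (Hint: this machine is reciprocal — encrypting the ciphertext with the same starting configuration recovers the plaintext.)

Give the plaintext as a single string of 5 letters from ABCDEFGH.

Answer: GGAFC

Derivation:
Char 1 ('D'): step: R->6, L=6; D->plug->D->R->F->L->B->refl->F->L'->A->R'->E->plug->G
Char 2 ('F'): step: R->7, L=6; F->plug->H->R->F->L->B->refl->F->L'->A->R'->E->plug->G
Char 3 ('D'): step: R->0, L->7 (L advanced); D->plug->D->R->H->L->E->refl->D->L'->B->R'->A->plug->A
Char 4 ('A'): step: R->1, L=7; A->plug->A->R->C->L->G->refl->H->L'->A->R'->H->plug->F
Char 5 ('B'): step: R->2, L=7; B->plug->B->R->F->L->F->refl->B->L'->D->R'->C->plug->C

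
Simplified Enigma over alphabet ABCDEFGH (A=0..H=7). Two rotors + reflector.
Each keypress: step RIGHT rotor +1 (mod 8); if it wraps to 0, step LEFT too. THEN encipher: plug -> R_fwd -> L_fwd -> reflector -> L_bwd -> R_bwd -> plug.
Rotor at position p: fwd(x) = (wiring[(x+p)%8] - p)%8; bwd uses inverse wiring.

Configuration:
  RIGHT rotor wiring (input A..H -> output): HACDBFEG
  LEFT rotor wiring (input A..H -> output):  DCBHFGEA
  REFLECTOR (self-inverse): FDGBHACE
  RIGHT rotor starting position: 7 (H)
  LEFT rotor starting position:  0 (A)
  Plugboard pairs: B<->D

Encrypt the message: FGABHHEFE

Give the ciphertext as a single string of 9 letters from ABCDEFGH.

Answer: DBGFBCCAA

Derivation:
Char 1 ('F'): step: R->0, L->1 (L advanced); F->plug->F->R->F->L->D->refl->B->L'->A->R'->B->plug->D
Char 2 ('G'): step: R->1, L=1; G->plug->G->R->F->L->D->refl->B->L'->A->R'->D->plug->B
Char 3 ('A'): step: R->2, L=1; A->plug->A->R->A->L->B->refl->D->L'->F->R'->G->plug->G
Char 4 ('B'): step: R->3, L=1; B->plug->D->R->B->L->A->refl->F->L'->E->R'->F->plug->F
Char 5 ('H'): step: R->4, L=1; H->plug->H->R->H->L->C->refl->G->L'->C->R'->D->plug->B
Char 6 ('H'): step: R->5, L=1; H->plug->H->R->E->L->F->refl->A->L'->B->R'->C->plug->C
Char 7 ('E'): step: R->6, L=1; E->plug->E->R->E->L->F->refl->A->L'->B->R'->C->plug->C
Char 8 ('F'): step: R->7, L=1; F->plug->F->R->C->L->G->refl->C->L'->H->R'->A->plug->A
Char 9 ('E'): step: R->0, L->2 (L advanced); E->plug->E->R->B->L->F->refl->A->L'->H->R'->A->plug->A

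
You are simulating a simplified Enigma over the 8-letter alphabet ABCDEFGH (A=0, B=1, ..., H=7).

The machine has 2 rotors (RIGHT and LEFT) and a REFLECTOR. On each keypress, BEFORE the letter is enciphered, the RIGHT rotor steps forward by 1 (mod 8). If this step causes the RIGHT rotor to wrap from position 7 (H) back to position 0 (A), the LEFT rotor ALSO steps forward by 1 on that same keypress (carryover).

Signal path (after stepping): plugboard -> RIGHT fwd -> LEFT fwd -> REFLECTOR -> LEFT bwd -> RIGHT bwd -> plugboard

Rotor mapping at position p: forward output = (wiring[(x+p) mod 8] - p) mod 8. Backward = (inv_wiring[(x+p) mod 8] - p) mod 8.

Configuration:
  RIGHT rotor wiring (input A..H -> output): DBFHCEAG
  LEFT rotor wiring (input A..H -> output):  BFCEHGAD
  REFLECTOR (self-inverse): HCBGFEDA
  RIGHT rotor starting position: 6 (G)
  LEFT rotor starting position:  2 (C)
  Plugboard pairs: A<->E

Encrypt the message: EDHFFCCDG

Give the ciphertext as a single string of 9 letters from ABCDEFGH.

Answer: BFGHGABFC

Derivation:
Char 1 ('E'): step: R->7, L=2; E->plug->A->R->H->L->D->refl->G->L'->E->R'->B->plug->B
Char 2 ('D'): step: R->0, L->3 (L advanced); D->plug->D->R->H->L->H->refl->A->L'->E->R'->F->plug->F
Char 3 ('H'): step: R->1, L=3; H->plug->H->R->C->L->D->refl->G->L'->F->R'->G->plug->G
Char 4 ('F'): step: R->2, L=3; F->plug->F->R->E->L->A->refl->H->L'->H->R'->H->plug->H
Char 5 ('F'): step: R->3, L=3; F->plug->F->R->A->L->B->refl->C->L'->G->R'->G->plug->G
Char 6 ('C'): step: R->4, L=3; C->plug->C->R->E->L->A->refl->H->L'->H->R'->E->plug->A
Char 7 ('C'): step: R->5, L=3; C->plug->C->R->B->L->E->refl->F->L'->D->R'->B->plug->B
Char 8 ('D'): step: R->6, L=3; D->plug->D->R->D->L->F->refl->E->L'->B->R'->F->plug->F
Char 9 ('G'): step: R->7, L=3; G->plug->G->R->F->L->G->refl->D->L'->C->R'->C->plug->C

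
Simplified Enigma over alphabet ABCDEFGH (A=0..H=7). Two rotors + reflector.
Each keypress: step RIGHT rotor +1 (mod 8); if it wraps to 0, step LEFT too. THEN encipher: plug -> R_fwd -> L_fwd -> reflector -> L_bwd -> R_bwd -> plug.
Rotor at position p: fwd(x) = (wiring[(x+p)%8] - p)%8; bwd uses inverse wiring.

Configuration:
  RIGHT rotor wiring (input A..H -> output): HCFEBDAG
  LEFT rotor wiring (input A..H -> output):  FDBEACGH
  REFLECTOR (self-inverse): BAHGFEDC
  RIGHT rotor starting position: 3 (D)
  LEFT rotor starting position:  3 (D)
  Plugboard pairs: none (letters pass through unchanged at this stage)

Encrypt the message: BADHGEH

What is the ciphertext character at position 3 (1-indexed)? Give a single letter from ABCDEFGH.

Char 1 ('B'): step: R->4, L=3; B->plug->B->R->H->L->G->refl->D->L'->D->R'->E->plug->E
Char 2 ('A'): step: R->5, L=3; A->plug->A->R->G->L->A->refl->B->L'->A->R'->F->plug->F
Char 3 ('D'): step: R->6, L=3; D->plug->D->R->E->L->E->refl->F->L'->B->R'->C->plug->C

C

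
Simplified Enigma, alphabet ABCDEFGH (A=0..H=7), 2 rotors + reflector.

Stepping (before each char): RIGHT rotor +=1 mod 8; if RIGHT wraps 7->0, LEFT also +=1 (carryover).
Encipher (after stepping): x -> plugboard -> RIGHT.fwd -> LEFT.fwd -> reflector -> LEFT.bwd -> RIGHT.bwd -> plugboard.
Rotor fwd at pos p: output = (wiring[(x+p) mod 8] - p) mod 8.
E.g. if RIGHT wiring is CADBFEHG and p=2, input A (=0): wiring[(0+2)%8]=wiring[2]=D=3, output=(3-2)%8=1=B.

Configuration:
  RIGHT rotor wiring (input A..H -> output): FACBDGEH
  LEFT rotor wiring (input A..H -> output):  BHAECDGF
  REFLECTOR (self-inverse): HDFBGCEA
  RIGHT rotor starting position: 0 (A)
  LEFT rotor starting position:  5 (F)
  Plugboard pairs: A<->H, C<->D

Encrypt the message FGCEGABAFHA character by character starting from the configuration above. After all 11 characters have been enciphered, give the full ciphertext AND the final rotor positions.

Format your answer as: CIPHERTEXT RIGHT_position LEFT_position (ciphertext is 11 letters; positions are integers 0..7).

Char 1 ('F'): step: R->1, L=5; F->plug->F->R->D->L->E->refl->G->L'->A->R'->C->plug->D
Char 2 ('G'): step: R->2, L=5; G->plug->G->R->D->L->E->refl->G->L'->A->R'->A->plug->H
Char 3 ('C'): step: R->3, L=5; C->plug->D->R->B->L->B->refl->D->L'->F->R'->G->plug->G
Char 4 ('E'): step: R->4, L=5; E->plug->E->R->B->L->B->refl->D->L'->F->R'->H->plug->A
Char 5 ('G'): step: R->5, L=5; G->plug->G->R->E->L->C->refl->F->L'->H->R'->B->plug->B
Char 6 ('A'): step: R->6, L=5; A->plug->H->R->A->L->G->refl->E->L'->D->R'->F->plug->F
Char 7 ('B'): step: R->7, L=5; B->plug->B->R->G->L->H->refl->A->L'->C->R'->E->plug->E
Char 8 ('A'): step: R->0, L->6 (L advanced); A->plug->H->R->H->L->F->refl->C->L'->E->R'->G->plug->G
Char 9 ('F'): step: R->1, L=6; F->plug->F->R->D->L->B->refl->D->L'->C->R'->D->plug->C
Char 10 ('H'): step: R->2, L=6; H->plug->A->R->A->L->A->refl->H->L'->B->R'->C->plug->D
Char 11 ('A'): step: R->3, L=6; A->plug->H->R->H->L->F->refl->C->L'->E->R'->E->plug->E
Final: ciphertext=DHGABFEGCDE, RIGHT=3, LEFT=6

Answer: DHGABFEGCDE 3 6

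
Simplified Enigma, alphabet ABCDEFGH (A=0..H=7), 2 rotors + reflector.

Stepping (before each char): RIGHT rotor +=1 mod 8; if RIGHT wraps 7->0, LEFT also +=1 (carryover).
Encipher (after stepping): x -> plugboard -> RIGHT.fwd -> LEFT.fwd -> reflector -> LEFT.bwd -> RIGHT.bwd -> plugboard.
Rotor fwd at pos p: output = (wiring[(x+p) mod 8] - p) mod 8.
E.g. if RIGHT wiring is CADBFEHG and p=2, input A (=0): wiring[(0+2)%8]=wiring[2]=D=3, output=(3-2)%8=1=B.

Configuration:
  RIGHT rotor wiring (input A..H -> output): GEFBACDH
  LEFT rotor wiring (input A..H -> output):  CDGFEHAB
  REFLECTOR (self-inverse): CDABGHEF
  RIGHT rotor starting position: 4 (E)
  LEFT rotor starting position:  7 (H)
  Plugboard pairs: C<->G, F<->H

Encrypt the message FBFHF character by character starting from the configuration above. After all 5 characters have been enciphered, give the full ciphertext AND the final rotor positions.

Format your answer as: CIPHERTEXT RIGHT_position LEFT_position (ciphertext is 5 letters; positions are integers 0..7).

Char 1 ('F'): step: R->5, L=7; F->plug->H->R->D->L->H->refl->F->L'->F->R'->A->plug->A
Char 2 ('B'): step: R->6, L=7; B->plug->B->R->B->L->D->refl->B->L'->H->R'->E->plug->E
Char 3 ('F'): step: R->7, L=7; F->plug->H->R->E->L->G->refl->E->L'->C->R'->E->plug->E
Char 4 ('H'): step: R->0, L->0 (L advanced); H->plug->F->R->C->L->G->refl->E->L'->E->R'->B->plug->B
Char 5 ('F'): step: R->1, L=0; F->plug->H->R->F->L->H->refl->F->L'->D->R'->A->plug->A
Final: ciphertext=AEEBA, RIGHT=1, LEFT=0

Answer: AEEBA 1 0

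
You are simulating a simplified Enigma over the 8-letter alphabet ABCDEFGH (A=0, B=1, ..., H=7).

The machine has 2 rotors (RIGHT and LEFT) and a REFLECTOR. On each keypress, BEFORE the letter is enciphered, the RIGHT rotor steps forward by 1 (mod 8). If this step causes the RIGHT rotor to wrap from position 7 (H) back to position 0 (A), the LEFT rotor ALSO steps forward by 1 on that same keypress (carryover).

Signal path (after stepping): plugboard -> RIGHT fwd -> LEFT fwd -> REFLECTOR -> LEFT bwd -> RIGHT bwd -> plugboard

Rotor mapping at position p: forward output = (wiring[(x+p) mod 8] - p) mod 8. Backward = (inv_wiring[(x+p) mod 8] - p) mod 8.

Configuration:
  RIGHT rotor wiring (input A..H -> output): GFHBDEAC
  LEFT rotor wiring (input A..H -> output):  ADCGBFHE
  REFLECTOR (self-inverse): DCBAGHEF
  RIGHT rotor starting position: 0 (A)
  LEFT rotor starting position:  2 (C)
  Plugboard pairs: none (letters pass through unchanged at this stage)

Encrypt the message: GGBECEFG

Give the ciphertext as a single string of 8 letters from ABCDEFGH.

Answer: BDFCAHEA

Derivation:
Char 1 ('G'): step: R->1, L=2; G->plug->G->R->B->L->E->refl->G->L'->G->R'->B->plug->B
Char 2 ('G'): step: R->2, L=2; G->plug->G->R->E->L->F->refl->H->L'->C->R'->D->plug->D
Char 3 ('B'): step: R->3, L=2; B->plug->B->R->A->L->A->refl->D->L'->D->R'->F->plug->F
Char 4 ('E'): step: R->4, L=2; E->plug->E->R->C->L->H->refl->F->L'->E->R'->C->plug->C
Char 5 ('C'): step: R->5, L=2; C->plug->C->R->F->L->C->refl->B->L'->H->R'->A->plug->A
Char 6 ('E'): step: R->6, L=2; E->plug->E->R->B->L->E->refl->G->L'->G->R'->H->plug->H
Char 7 ('F'): step: R->7, L=2; F->plug->F->R->E->L->F->refl->H->L'->C->R'->E->plug->E
Char 8 ('G'): step: R->0, L->3 (L advanced); G->plug->G->R->A->L->D->refl->A->L'->G->R'->A->plug->A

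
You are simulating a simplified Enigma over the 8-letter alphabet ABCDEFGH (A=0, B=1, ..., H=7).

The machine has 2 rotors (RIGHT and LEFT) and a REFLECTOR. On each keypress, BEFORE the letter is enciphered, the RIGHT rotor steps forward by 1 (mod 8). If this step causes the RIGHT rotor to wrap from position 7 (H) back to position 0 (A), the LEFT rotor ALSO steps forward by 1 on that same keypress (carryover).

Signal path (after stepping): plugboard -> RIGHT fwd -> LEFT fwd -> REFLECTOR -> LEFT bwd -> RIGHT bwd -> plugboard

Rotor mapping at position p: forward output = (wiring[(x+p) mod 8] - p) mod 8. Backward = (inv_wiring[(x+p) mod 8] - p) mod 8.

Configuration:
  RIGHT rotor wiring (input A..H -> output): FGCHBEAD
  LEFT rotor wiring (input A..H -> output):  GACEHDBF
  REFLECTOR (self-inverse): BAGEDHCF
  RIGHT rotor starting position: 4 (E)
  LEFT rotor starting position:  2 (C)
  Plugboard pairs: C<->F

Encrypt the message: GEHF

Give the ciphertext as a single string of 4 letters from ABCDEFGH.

Char 1 ('G'): step: R->5, L=2; G->plug->G->R->C->L->F->refl->H->L'->E->R'->H->plug->H
Char 2 ('E'): step: R->6, L=2; E->plug->E->R->E->L->H->refl->F->L'->C->R'->A->plug->A
Char 3 ('H'): step: R->7, L=2; H->plug->H->R->B->L->C->refl->G->L'->H->R'->C->plug->F
Char 4 ('F'): step: R->0, L->3 (L advanced); F->plug->C->R->C->L->A->refl->B->L'->A->R'->G->plug->G

Answer: HAFG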